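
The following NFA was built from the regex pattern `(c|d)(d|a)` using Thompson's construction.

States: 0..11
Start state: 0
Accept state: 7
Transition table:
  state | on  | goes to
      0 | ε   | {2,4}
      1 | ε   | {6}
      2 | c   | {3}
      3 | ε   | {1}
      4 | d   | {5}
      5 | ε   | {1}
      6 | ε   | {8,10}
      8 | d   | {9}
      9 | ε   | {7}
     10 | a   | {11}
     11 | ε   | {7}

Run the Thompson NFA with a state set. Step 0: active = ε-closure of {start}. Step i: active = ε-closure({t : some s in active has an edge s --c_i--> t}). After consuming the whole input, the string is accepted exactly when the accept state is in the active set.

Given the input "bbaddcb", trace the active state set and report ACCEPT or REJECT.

Answer: REJECT

Derivation:
start: ε-closure({0}) = {0,2,4}
'b' @ 1: {}  — state set empty
rest 'baddcb' ignored (set empty)
after full input: {}  (accept=7 not in)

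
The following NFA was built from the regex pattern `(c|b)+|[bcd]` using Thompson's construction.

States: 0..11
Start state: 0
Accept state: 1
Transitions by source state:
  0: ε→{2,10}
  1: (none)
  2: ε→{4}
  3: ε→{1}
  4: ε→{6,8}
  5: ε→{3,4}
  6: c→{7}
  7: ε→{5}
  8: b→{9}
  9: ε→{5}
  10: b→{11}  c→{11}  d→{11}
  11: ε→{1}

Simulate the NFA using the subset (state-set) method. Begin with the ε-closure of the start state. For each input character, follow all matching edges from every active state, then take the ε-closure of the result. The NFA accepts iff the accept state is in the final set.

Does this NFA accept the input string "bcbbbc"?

Answer: ACCEPT

Trace:
S₀ = ε-closure({0}) = {0,2,4,6,8,10}
'b' @ 1: {1,3,4,5,6,8,9,11}  ✓accept
'c' @ 2: {1,3,4,5,6,7,8}  ✓accept
'b' @ 3: {1,3,4,5,6,8,9}  ✓accept
'b' @ 4: {1,3,4,5,6,8,9}  ✓accept
'b' @ 5: {1,3,4,5,6,8,9}  ✓accept
'c' @ 6: {1,3,4,5,6,7,8}  ✓accept
end set {1,3,4,5,6,7,8} — state 1 in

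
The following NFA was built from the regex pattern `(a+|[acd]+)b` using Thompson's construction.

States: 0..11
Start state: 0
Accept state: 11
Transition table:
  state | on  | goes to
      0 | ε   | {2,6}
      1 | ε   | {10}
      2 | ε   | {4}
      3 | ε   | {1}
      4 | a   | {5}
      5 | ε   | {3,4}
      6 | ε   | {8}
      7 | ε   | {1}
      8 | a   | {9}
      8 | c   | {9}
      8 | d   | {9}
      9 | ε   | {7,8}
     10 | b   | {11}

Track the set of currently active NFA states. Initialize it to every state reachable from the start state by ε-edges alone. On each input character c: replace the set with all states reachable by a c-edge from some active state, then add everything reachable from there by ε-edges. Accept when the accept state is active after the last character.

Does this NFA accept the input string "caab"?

initial (ε-close {0}): {0,2,4,6,8}
'c' @ 1: {1,7,8,9,10}
'a' @ 2: {1,7,8,9,10}
'a' @ 3: {1,7,8,9,10}
'b' @ 4: {11}  (accept∈set)
after full input: {11}  (accept=11 in)

Answer: ACCEPT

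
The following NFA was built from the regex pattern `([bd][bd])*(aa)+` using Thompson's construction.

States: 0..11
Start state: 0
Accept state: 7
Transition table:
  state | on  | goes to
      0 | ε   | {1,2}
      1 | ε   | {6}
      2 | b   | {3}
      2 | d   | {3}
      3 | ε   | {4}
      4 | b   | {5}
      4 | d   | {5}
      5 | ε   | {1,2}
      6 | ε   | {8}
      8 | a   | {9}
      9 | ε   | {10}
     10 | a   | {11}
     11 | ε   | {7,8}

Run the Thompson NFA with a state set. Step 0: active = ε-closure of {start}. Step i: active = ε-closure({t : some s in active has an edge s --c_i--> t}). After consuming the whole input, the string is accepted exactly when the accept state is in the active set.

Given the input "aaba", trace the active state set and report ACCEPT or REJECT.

S₀ = ε-closure({0}) = {0,1,2,6,8}
'a' @ 1: {9,10}
'a' @ 2: {7,8,11}  [accepting]
'b' @ 3: {}  — state set empty
rest 'a' ignored (set empty)
end set {} — state 7 not in

Answer: REJECT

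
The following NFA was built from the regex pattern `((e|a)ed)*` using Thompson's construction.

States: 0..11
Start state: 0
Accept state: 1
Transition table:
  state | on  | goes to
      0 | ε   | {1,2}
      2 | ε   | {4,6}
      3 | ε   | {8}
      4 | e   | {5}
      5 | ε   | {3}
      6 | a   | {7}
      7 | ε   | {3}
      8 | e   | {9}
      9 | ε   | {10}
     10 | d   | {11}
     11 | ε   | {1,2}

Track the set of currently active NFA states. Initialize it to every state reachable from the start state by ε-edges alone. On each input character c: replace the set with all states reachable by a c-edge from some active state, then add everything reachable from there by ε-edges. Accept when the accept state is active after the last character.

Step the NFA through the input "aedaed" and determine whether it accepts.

S₀ = ε-closure({0}) = {0,1,2,4,6}
'a' @ 1: {3,7,8}
'e' @ 2: {9,10}
'd' @ 3: {1,2,4,6,11}  [accepting]
'a' @ 4: {3,7,8}
'e' @ 5: {9,10}
'd' @ 6: {1,2,4,6,11}  [accepting]
end set {1,2,4,6,11} — state 1 in

Answer: ACCEPT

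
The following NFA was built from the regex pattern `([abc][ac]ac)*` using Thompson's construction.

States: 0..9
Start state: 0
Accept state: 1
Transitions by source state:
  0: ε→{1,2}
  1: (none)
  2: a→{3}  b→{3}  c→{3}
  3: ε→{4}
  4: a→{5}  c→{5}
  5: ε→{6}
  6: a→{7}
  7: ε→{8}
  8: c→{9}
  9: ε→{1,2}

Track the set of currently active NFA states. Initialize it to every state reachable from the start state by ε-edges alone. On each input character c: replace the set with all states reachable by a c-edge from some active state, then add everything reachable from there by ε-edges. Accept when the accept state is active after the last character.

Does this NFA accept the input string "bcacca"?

Answer: REJECT

Derivation:
start: ε-closure({0}) = {0,1,2}
'b' @ 1: {3,4}
'c' @ 2: {5,6}
'a' @ 3: {7,8}
'c' @ 4: {1,2,9}  (accept∈set)
'c' @ 5: {3,4}
'a' @ 6: {5,6}
end set {5,6} — state 1 not in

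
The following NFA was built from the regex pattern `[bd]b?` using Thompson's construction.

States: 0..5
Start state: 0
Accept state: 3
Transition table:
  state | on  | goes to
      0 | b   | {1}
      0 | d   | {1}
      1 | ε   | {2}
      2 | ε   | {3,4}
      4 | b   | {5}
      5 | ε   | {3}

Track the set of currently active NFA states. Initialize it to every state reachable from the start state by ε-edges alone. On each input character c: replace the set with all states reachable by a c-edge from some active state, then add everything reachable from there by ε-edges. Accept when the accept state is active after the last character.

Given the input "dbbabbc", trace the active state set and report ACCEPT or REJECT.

initial (ε-close {0}): {0}
'd' @ 1: {1,2,3,4}  [accepting]
'b' @ 2: {3,5}  [accepting]
'b' @ 3: {}  — dead — no transitions
rest 'abbc' ignored (set empty)
after full input: {}  (accept=3 not in)

Answer: REJECT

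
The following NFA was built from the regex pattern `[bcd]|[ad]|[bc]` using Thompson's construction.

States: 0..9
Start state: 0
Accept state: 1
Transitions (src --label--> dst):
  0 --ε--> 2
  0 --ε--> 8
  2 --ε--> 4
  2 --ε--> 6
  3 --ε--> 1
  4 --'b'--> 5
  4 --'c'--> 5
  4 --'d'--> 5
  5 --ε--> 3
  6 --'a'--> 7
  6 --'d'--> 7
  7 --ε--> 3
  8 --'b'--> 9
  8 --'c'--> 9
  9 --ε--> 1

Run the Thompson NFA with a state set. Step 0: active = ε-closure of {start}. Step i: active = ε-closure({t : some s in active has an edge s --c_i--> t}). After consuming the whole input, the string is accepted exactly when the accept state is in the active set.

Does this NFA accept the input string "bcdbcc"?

start: ε-closure({0}) = {0,2,4,6,8}
'b' @ 1: {1,3,5,9}  [accepting]
'c' @ 2: {}  — no active states
rest 'dbcc' ignored (set empty)
end set {} — state 1 not in

Answer: REJECT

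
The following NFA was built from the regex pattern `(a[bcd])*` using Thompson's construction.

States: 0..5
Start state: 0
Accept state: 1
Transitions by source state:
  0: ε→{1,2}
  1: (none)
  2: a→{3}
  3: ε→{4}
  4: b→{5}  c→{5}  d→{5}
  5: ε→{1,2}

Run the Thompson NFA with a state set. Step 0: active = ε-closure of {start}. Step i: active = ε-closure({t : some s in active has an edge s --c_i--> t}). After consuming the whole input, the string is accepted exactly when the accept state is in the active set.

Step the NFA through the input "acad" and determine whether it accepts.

Answer: ACCEPT

Steps:
S₀ = ε-closure({0}) = {0,1,2}
'a' @ 1: {3,4}
'c' @ 2: {1,2,5}  (accept∈set)
'a' @ 3: {3,4}
'd' @ 4: {1,2,5}  (accept∈set)
end set {1,2,5} — state 1 in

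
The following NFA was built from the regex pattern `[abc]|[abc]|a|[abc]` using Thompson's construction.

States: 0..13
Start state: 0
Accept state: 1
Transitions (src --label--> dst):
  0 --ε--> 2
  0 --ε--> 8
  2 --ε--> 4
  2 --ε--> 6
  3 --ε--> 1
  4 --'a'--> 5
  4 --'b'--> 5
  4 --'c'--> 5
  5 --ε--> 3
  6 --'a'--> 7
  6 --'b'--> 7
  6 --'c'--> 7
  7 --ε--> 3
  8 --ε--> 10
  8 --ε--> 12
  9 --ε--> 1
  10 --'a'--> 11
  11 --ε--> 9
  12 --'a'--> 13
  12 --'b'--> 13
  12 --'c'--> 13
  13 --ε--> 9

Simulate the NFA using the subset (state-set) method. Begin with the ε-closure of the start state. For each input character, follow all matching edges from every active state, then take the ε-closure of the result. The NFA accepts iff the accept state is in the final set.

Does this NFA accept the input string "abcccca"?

initial (ε-close {0}): {0,2,4,6,8,10,12}
'a' @ 1: {1,3,5,7,9,11,13}  (accept∈set)
'b' @ 2: {}  — dead — no transitions
rest 'cccca' ignored (set empty)
after full input: {}  (accept=1 not in)

Answer: REJECT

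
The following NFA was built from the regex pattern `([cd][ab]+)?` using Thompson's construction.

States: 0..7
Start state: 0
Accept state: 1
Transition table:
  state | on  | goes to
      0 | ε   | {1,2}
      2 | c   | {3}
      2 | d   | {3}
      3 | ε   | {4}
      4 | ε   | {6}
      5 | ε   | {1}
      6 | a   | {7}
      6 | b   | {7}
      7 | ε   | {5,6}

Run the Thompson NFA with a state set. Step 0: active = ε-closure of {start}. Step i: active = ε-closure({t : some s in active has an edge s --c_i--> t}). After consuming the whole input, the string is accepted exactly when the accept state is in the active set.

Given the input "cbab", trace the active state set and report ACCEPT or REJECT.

Answer: ACCEPT

Trace:
initial (ε-close {0}): {0,1,2}
'c' @ 1: {3,4,6}
'b' @ 2: {1,5,6,7}  (accept∈set)
'a' @ 3: {1,5,6,7}  (accept∈set)
'b' @ 4: {1,5,6,7}  (accept∈set)
after full input: {1,5,6,7}  (accept=1 in)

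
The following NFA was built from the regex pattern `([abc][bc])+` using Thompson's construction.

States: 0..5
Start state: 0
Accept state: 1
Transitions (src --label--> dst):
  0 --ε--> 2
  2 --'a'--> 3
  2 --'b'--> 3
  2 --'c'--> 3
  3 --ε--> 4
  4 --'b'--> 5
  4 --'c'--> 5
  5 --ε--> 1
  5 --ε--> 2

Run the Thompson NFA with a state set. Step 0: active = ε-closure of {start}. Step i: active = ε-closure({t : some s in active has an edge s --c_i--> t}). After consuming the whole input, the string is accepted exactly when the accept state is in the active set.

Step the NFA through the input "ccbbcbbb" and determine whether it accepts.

Answer: ACCEPT

Derivation:
start: ε-closure({0}) = {0,2}
'c' @ 1: {3,4}
'c' @ 2: {1,2,5}  (accept∈set)
'b' @ 3: {3,4}
'b' @ 4: {1,2,5}  (accept∈set)
'c' @ 5: {3,4}
'b' @ 6: {1,2,5}  (accept∈set)
'b' @ 7: {3,4}
'b' @ 8: {1,2,5}  (accept∈set)
end set {1,2,5} — state 1 in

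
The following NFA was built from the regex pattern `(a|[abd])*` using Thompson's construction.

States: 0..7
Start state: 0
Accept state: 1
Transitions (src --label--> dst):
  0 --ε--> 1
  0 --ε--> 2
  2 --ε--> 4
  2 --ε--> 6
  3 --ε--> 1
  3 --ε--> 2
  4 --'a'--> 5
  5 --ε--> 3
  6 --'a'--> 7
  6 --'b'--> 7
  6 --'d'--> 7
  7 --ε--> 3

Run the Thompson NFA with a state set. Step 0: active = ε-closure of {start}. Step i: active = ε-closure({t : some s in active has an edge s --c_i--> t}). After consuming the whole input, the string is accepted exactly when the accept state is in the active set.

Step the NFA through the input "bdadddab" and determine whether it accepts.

initial (ε-close {0}): {0,1,2,4,6}
'b' @ 1: {1,2,3,4,6,7}  ✓accept
'd' @ 2: {1,2,3,4,6,7}  ✓accept
'a' @ 3: {1,2,3,4,5,6,7}  ✓accept
'd' @ 4: {1,2,3,4,6,7}  ✓accept
'd' @ 5: {1,2,3,4,6,7}  ✓accept
'd' @ 6: {1,2,3,4,6,7}  ✓accept
'a' @ 7: {1,2,3,4,5,6,7}  ✓accept
'b' @ 8: {1,2,3,4,6,7}  ✓accept
end set {1,2,3,4,6,7} — state 1 in

Answer: ACCEPT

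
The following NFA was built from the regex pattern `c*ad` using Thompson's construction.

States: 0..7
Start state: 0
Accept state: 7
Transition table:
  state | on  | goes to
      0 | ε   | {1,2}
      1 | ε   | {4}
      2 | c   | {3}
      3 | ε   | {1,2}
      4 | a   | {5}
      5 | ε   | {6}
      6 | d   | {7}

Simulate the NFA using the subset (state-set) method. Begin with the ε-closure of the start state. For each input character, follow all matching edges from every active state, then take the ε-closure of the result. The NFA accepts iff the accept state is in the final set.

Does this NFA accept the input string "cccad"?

S₀ = ε-closure({0}) = {0,1,2,4}
'c' @ 1: {1,2,3,4}
'c' @ 2: {1,2,3,4}
'c' @ 3: {1,2,3,4}
'a' @ 4: {5,6}
'd' @ 5: {7}  [accepting]
final: {7}; accept 7 in set

Answer: ACCEPT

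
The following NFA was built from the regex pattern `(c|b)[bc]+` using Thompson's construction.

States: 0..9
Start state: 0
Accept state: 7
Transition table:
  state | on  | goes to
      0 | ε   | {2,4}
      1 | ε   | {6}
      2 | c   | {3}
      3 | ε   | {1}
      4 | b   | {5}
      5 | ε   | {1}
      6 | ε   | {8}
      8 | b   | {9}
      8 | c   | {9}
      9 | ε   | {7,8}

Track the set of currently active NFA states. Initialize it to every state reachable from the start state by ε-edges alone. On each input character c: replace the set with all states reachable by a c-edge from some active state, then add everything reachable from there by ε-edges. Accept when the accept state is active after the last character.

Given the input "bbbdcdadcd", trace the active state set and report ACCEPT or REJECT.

start: ε-closure({0}) = {0,2,4}
'b' @ 1: {1,5,6,8}
'b' @ 2: {7,8,9}  (accept∈set)
'b' @ 3: {7,8,9}  (accept∈set)
'd' @ 4: {}  — state set empty
rest 'cdadcd' ignored (set empty)
end set {} — state 7 not in

Answer: REJECT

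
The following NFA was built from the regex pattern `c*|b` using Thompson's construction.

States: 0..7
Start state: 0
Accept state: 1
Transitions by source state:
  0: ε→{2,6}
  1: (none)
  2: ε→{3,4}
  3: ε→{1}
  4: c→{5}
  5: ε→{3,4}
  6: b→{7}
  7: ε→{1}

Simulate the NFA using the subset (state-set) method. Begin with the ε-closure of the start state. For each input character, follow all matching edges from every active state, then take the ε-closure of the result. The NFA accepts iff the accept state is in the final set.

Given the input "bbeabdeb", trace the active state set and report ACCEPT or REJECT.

Answer: REJECT

Trace:
S₀ = ε-closure({0}) = {0,1,2,3,4,6}
'b' @ 1: {1,7}  [accepting]
'b' @ 2: {}  — no active states
rest 'eabdeb' ignored (set empty)
end set {} — state 1 not in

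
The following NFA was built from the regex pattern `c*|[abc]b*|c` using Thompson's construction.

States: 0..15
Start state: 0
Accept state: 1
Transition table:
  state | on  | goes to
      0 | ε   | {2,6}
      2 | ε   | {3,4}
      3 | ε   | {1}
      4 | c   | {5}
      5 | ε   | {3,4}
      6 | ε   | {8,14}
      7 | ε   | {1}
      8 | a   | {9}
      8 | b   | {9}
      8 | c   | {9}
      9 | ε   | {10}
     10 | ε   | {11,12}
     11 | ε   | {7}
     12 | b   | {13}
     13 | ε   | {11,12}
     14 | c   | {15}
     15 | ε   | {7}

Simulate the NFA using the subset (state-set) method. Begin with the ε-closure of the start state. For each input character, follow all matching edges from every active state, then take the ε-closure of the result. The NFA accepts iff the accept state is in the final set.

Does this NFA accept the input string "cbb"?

Answer: ACCEPT

Trace:
start: ε-closure({0}) = {0,1,2,3,4,6,8,14}
'c' @ 1: {1,3,4,5,7,9,10,11,12,15}  [accepting]
'b' @ 2: {1,7,11,12,13}  [accepting]
'b' @ 3: {1,7,11,12,13}  [accepting]
end set {1,7,11,12,13} — state 1 in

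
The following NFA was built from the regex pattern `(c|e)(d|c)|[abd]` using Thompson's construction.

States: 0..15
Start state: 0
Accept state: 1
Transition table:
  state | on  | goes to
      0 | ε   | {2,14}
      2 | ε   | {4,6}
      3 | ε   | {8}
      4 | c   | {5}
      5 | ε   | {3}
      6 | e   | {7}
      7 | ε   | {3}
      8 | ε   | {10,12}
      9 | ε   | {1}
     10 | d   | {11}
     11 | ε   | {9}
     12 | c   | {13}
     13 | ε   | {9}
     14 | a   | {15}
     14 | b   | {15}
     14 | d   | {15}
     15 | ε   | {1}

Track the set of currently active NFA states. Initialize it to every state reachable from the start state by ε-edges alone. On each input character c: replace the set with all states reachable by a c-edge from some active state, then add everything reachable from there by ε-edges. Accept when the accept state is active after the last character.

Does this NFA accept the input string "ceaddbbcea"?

Answer: REJECT

Trace:
start: ε-closure({0}) = {0,2,4,6,14}
'c' @ 1: {3,5,8,10,12}
'e' @ 2: {}  — state set empty
rest 'addbbcea' ignored (set empty)
end set {} — state 1 not in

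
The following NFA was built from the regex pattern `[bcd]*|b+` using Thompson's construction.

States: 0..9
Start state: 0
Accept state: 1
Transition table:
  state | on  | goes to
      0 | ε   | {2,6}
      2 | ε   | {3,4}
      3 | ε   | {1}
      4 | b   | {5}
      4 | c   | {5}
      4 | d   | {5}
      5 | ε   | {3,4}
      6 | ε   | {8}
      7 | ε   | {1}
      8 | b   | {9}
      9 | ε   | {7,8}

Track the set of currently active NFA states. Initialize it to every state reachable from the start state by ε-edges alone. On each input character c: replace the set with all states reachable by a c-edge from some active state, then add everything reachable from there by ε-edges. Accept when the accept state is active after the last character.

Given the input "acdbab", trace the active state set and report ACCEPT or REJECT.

start: ε-closure({0}) = {0,1,2,3,4,6,8}
'a' @ 1: {}  — no active states
rest 'cdbab' ignored (set empty)
after full input: {}  (accept=1 not in)

Answer: REJECT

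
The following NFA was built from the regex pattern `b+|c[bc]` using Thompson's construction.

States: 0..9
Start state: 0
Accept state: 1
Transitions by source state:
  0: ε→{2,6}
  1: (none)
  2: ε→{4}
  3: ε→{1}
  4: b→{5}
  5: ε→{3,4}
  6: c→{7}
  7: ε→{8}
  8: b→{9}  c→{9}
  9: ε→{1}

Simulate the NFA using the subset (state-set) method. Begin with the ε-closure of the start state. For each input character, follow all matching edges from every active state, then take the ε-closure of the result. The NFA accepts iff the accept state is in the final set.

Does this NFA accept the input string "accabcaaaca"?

S₀ = ε-closure({0}) = {0,2,4,6}
'a' @ 1: {}  — state set empty
rest 'ccabcaaaca' ignored (set empty)
end set {} — state 1 not in

Answer: REJECT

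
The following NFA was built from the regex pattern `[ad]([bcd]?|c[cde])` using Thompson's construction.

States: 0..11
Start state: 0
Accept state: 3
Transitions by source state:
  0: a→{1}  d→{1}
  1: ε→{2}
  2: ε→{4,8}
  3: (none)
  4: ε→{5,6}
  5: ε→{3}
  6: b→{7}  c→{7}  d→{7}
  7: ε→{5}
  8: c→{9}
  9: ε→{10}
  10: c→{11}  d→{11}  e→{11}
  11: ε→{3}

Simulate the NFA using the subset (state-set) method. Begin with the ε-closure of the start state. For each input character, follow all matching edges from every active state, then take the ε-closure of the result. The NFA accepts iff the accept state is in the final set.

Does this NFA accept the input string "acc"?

S₀ = ε-closure({0}) = {0}
'a' @ 1: {1,2,3,4,5,6,8}  (accept∈set)
'c' @ 2: {3,5,7,9,10}  (accept∈set)
'c' @ 3: {3,11}  (accept∈set)
final: {3,11}; accept 3 in set

Answer: ACCEPT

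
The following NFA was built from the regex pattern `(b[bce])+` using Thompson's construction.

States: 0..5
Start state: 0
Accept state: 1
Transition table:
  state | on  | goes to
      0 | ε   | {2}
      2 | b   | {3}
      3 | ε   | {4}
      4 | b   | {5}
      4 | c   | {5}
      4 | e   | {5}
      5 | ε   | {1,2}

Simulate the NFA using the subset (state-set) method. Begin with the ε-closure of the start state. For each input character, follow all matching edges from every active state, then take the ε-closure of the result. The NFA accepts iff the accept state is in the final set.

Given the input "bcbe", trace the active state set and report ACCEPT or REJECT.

start: ε-closure({0}) = {0,2}
'b' @ 1: {3,4}
'c' @ 2: {1,2,5}  (accept∈set)
'b' @ 3: {3,4}
'e' @ 4: {1,2,5}  (accept∈set)
after full input: {1,2,5}  (accept=1 in)

Answer: ACCEPT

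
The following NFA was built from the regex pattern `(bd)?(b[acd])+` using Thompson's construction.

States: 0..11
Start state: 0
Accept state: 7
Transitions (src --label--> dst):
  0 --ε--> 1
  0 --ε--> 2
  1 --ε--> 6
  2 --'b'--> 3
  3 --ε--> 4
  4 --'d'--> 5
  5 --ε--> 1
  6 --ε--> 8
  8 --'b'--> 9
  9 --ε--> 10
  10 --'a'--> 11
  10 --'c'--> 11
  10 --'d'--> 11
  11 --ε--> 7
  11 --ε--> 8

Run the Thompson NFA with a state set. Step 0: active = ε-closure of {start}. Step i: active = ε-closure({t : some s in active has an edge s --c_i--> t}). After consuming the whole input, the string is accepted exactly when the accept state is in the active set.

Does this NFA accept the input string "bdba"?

start: ε-closure({0}) = {0,1,2,6,8}
'b' @ 1: {3,4,9,10}
'd' @ 2: {1,5,6,7,8,11}  (accept∈set)
'b' @ 3: {9,10}
'a' @ 4: {7,8,11}  (accept∈set)
final: {7,8,11}; accept 7 in set

Answer: ACCEPT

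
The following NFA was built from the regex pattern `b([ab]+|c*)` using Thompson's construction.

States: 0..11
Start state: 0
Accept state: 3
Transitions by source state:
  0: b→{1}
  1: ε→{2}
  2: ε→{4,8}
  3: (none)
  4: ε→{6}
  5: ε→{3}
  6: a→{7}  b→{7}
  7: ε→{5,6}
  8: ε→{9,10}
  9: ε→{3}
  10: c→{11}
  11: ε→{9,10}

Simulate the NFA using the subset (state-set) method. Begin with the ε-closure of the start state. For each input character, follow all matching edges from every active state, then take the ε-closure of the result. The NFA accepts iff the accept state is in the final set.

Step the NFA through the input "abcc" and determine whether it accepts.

initial (ε-close {0}): {0}
'a' @ 1: {}  — no active states
rest 'bcc' ignored (set empty)
final: {}; accept 3 not in set

Answer: REJECT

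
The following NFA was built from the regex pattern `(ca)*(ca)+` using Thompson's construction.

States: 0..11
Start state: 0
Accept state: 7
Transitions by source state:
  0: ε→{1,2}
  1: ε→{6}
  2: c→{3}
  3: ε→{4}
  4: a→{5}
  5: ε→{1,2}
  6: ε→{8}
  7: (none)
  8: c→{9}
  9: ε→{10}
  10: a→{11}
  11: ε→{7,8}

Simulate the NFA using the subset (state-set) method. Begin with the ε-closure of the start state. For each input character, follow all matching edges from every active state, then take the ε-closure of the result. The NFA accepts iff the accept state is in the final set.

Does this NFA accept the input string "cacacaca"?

Answer: ACCEPT

Derivation:
S₀ = ε-closure({0}) = {0,1,2,6,8}
'c' @ 1: {3,4,9,10}
'a' @ 2: {1,2,5,6,7,8,11}  ✓accept
'c' @ 3: {3,4,9,10}
'a' @ 4: {1,2,5,6,7,8,11}  ✓accept
'c' @ 5: {3,4,9,10}
'a' @ 6: {1,2,5,6,7,8,11}  ✓accept
'c' @ 7: {3,4,9,10}
'a' @ 8: {1,2,5,6,7,8,11}  ✓accept
after full input: {1,2,5,6,7,8,11}  (accept=7 in)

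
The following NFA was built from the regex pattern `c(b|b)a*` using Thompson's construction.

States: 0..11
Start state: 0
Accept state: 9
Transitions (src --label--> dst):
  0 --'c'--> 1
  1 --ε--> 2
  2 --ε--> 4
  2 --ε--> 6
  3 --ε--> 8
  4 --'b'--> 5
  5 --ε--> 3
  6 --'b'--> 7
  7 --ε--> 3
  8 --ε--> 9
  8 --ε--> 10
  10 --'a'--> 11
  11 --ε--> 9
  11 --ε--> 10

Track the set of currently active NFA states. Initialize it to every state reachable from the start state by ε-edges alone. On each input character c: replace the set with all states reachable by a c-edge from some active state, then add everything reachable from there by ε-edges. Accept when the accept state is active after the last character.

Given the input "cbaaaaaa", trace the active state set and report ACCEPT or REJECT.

start: ε-closure({0}) = {0}
'c' @ 1: {1,2,4,6}
'b' @ 2: {3,5,7,8,9,10}  (accept∈set)
'a' @ 3: {9,10,11}  (accept∈set)
'a' @ 4: {9,10,11}  (accept∈set)
'a' @ 5: {9,10,11}  (accept∈set)
'a' @ 6: {9,10,11}  (accept∈set)
'a' @ 7: {9,10,11}  (accept∈set)
'a' @ 8: {9,10,11}  (accept∈set)
after full input: {9,10,11}  (accept=9 in)

Answer: ACCEPT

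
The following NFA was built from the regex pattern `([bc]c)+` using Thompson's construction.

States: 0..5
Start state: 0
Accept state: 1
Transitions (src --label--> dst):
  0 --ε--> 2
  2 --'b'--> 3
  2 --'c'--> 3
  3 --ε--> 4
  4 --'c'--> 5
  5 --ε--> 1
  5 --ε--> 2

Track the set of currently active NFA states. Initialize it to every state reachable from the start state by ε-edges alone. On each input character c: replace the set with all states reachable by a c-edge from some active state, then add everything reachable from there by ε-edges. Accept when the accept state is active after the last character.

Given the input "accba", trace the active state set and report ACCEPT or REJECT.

Answer: REJECT

Derivation:
S₀ = ε-closure({0}) = {0,2}
'a' @ 1: {}  — no active states
rest 'ccba' ignored (set empty)
final: {}; accept 1 not in set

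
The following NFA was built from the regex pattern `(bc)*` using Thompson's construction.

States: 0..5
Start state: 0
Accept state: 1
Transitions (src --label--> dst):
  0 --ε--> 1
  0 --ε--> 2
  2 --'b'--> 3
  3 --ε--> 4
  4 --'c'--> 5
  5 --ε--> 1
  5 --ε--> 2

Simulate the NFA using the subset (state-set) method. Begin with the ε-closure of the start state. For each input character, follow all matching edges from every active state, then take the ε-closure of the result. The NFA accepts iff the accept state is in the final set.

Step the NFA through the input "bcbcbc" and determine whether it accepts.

Answer: ACCEPT

Derivation:
start: ε-closure({0}) = {0,1,2}
'b' @ 1: {3,4}
'c' @ 2: {1,2,5}  [accepting]
'b' @ 3: {3,4}
'c' @ 4: {1,2,5}  [accepting]
'b' @ 5: {3,4}
'c' @ 6: {1,2,5}  [accepting]
end set {1,2,5} — state 1 in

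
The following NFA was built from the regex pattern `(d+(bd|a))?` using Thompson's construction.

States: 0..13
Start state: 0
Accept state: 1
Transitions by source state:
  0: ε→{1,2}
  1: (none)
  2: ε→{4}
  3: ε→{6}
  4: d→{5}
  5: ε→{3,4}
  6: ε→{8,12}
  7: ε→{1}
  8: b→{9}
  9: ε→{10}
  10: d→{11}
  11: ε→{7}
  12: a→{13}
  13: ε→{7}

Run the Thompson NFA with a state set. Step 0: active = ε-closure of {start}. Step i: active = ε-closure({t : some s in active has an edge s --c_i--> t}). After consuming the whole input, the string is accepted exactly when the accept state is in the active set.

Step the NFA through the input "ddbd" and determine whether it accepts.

Answer: ACCEPT

Derivation:
start: ε-closure({0}) = {0,1,2,4}
'd' @ 1: {3,4,5,6,8,12}
'd' @ 2: {3,4,5,6,8,12}
'b' @ 3: {9,10}
'd' @ 4: {1,7,11}  (accept∈set)
final: {1,7,11}; accept 1 in set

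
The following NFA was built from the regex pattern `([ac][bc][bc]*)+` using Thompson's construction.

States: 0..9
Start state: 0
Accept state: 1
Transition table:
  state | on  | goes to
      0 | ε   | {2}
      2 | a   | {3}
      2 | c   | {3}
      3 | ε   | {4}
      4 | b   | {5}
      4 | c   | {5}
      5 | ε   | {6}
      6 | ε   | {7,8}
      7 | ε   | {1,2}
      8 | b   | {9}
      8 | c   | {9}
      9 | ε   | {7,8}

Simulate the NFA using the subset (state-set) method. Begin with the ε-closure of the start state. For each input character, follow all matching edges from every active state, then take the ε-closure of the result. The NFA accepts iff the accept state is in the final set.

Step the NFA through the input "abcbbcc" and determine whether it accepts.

initial (ε-close {0}): {0,2}
'a' @ 1: {3,4}
'b' @ 2: {1,2,5,6,7,8}  (accept∈set)
'c' @ 3: {1,2,3,4,7,8,9}  (accept∈set)
'b' @ 4: {1,2,5,6,7,8,9}  (accept∈set)
'b' @ 5: {1,2,7,8,9}  (accept∈set)
'c' @ 6: {1,2,3,4,7,8,9}  (accept∈set)
'c' @ 7: {1,2,3,4,5,6,7,8,9}  (accept∈set)
final: {1,2,3,4,5,6,7,8,9}; accept 1 in set

Answer: ACCEPT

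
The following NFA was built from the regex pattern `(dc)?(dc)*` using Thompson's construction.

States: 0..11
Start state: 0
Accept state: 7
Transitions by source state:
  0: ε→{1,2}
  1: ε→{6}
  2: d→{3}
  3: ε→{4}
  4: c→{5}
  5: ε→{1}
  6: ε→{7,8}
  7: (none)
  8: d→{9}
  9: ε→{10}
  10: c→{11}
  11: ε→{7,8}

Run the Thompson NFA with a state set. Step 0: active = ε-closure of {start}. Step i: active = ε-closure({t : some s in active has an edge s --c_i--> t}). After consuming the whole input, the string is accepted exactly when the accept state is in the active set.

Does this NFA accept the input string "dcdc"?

initial (ε-close {0}): {0,1,2,6,7,8}
'd' @ 1: {3,4,9,10}
'c' @ 2: {1,5,6,7,8,11}  [accepting]
'd' @ 3: {9,10}
'c' @ 4: {7,8,11}  [accepting]
end set {7,8,11} — state 7 in

Answer: ACCEPT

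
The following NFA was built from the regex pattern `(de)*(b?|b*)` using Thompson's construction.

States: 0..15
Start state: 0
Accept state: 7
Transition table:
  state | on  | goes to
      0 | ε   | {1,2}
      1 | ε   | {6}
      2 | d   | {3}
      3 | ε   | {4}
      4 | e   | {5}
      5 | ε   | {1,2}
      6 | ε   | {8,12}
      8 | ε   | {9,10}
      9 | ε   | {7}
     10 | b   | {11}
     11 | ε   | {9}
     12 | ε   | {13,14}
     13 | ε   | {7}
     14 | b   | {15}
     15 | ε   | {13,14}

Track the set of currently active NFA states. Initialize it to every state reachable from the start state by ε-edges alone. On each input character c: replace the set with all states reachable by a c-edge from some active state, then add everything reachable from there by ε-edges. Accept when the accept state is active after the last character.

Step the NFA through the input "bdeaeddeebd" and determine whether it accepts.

S₀ = ε-closure({0}) = {0,1,2,6,7,8,9,10,12,13,14}
'b' @ 1: {7,9,11,13,14,15}  ✓accept
'd' @ 2: {}  — no active states
rest 'eaeddeebd' ignored (set empty)
final: {}; accept 7 not in set

Answer: REJECT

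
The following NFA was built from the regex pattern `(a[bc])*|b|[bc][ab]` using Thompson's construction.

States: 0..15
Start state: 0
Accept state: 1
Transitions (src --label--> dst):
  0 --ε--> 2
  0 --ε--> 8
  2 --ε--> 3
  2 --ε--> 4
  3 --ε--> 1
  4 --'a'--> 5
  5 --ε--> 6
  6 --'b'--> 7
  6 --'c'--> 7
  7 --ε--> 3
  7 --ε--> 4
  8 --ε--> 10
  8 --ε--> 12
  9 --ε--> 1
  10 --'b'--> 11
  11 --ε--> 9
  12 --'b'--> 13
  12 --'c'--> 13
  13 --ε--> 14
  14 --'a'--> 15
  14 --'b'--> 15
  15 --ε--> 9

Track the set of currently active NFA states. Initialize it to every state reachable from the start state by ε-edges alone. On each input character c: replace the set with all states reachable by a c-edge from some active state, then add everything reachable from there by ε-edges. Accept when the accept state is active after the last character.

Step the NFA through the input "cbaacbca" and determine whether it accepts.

Answer: REJECT

Trace:
start: ε-closure({0}) = {0,1,2,3,4,8,10,12}
'c' @ 1: {13,14}
'b' @ 2: {1,9,15}  (accept∈set)
'a' @ 3: {}  — no active states
rest 'acbca' ignored (set empty)
end set {} — state 1 not in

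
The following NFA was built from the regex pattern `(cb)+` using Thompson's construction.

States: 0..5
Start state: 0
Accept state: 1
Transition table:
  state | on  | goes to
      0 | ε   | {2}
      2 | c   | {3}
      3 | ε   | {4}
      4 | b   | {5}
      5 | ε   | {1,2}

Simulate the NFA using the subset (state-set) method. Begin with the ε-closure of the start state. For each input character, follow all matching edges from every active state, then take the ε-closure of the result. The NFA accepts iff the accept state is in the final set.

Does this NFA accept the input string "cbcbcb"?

initial (ε-close {0}): {0,2}
'c' @ 1: {3,4}
'b' @ 2: {1,2,5}  (accept∈set)
'c' @ 3: {3,4}
'b' @ 4: {1,2,5}  (accept∈set)
'c' @ 5: {3,4}
'b' @ 6: {1,2,5}  (accept∈set)
final: {1,2,5}; accept 1 in set

Answer: ACCEPT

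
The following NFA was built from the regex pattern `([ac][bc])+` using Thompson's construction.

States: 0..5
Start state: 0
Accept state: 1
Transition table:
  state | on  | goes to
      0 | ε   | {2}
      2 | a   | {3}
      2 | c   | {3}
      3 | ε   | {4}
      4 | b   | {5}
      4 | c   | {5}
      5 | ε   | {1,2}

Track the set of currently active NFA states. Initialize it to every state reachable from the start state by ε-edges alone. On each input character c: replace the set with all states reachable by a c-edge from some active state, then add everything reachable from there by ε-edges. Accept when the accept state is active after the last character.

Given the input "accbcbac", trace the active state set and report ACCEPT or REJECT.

initial (ε-close {0}): {0,2}
'a' @ 1: {3,4}
'c' @ 2: {1,2,5}  (accept∈set)
'c' @ 3: {3,4}
'b' @ 4: {1,2,5}  (accept∈set)
'c' @ 5: {3,4}
'b' @ 6: {1,2,5}  (accept∈set)
'a' @ 7: {3,4}
'c' @ 8: {1,2,5}  (accept∈set)
after full input: {1,2,5}  (accept=1 in)

Answer: ACCEPT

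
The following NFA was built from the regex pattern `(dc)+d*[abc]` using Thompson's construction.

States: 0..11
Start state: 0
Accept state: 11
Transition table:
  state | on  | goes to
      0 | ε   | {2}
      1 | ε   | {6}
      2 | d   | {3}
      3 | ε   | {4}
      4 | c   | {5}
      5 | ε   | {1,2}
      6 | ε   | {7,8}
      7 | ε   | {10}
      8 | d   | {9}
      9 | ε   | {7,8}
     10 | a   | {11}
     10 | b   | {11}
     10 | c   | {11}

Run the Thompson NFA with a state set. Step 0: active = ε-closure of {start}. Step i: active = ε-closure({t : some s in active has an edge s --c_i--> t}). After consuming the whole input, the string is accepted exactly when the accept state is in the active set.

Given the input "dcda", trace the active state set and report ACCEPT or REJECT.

Answer: ACCEPT

Trace:
start: ε-closure({0}) = {0,2}
'd' @ 1: {3,4}
'c' @ 2: {1,2,5,6,7,8,10}
'd' @ 3: {3,4,7,8,9,10}
'a' @ 4: {11}  (accept∈set)
end set {11} — state 11 in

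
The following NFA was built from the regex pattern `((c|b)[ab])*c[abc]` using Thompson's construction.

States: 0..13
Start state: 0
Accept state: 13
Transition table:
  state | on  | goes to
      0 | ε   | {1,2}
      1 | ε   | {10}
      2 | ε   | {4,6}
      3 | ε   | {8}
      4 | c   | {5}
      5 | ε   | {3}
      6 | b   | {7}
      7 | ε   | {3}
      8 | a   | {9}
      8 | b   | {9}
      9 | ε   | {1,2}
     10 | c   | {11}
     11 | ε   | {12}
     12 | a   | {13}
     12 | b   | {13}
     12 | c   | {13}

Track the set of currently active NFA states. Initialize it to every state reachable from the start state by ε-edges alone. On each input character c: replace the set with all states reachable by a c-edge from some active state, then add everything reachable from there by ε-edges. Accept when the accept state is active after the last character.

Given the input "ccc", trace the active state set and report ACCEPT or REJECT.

Answer: REJECT

Steps:
start: ε-closure({0}) = {0,1,2,4,6,10}
'c' @ 1: {3,5,8,11,12}
'c' @ 2: {13}  (accept∈set)
'c' @ 3: {}  — dead — no transitions
final: {}; accept 13 not in set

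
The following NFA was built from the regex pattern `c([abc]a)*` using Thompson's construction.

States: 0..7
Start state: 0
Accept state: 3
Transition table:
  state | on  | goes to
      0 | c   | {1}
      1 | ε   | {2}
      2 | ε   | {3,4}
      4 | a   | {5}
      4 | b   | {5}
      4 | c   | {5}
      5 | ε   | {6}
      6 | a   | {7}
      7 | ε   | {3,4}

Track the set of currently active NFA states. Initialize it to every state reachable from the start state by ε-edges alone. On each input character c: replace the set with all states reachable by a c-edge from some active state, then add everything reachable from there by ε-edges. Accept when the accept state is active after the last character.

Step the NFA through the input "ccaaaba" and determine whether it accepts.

Answer: ACCEPT

Steps:
start: ε-closure({0}) = {0}
'c' @ 1: {1,2,3,4}  [accepting]
'c' @ 2: {5,6}
'a' @ 3: {3,4,7}  [accepting]
'a' @ 4: {5,6}
'a' @ 5: {3,4,7}  [accepting]
'b' @ 6: {5,6}
'a' @ 7: {3,4,7}  [accepting]
final: {3,4,7}; accept 3 in set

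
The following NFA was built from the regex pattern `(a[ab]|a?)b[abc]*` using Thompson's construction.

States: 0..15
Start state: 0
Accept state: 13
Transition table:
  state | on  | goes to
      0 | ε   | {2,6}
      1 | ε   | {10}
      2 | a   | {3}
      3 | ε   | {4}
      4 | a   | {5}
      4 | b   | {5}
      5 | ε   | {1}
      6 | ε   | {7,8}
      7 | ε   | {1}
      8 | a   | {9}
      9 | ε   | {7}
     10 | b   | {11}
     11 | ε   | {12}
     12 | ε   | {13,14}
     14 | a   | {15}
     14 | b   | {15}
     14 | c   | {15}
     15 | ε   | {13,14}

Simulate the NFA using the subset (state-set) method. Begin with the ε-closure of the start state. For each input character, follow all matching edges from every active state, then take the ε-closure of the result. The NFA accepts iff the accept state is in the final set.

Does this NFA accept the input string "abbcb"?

Answer: ACCEPT

Trace:
start: ε-closure({0}) = {0,1,2,6,7,8,10}
'a' @ 1: {1,3,4,7,9,10}
'b' @ 2: {1,5,10,11,12,13,14}  (accept∈set)
'b' @ 3: {11,12,13,14,15}  (accept∈set)
'c' @ 4: {13,14,15}  (accept∈set)
'b' @ 5: {13,14,15}  (accept∈set)
final: {13,14,15}; accept 13 in set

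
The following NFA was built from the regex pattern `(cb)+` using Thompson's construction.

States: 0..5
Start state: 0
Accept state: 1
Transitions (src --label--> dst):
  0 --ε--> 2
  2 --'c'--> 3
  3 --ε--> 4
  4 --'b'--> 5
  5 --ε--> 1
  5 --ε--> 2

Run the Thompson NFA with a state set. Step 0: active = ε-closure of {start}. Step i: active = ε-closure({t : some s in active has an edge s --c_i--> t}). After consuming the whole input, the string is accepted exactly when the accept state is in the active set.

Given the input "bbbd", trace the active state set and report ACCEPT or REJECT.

Answer: REJECT

Derivation:
start: ε-closure({0}) = {0,2}
'b' @ 1: {}  — state set empty
rest 'bbd' ignored (set empty)
final: {}; accept 1 not in set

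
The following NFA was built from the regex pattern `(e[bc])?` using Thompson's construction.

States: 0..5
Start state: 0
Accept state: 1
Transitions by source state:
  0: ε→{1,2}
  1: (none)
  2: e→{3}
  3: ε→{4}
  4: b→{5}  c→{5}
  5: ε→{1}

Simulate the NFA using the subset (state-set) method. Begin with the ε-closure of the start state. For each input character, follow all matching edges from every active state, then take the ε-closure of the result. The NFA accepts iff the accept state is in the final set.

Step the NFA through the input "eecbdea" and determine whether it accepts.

S₀ = ε-closure({0}) = {0,1,2}
'e' @ 1: {3,4}
'e' @ 2: {}  — state set empty
rest 'cbdea' ignored (set empty)
final: {}; accept 1 not in set

Answer: REJECT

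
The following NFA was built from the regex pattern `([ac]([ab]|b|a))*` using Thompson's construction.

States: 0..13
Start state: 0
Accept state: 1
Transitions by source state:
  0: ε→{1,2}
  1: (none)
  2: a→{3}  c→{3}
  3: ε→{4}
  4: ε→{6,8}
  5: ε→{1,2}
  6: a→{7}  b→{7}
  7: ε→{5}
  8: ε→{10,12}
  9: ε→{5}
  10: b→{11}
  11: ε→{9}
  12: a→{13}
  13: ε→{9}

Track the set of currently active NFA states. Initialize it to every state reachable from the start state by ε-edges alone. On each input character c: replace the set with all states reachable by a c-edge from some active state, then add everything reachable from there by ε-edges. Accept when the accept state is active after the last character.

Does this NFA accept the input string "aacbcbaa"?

Answer: ACCEPT

Trace:
S₀ = ε-closure({0}) = {0,1,2}
'a' @ 1: {3,4,6,8,10,12}
'a' @ 2: {1,2,5,7,9,13}  [accepting]
'c' @ 3: {3,4,6,8,10,12}
'b' @ 4: {1,2,5,7,9,11}  [accepting]
'c' @ 5: {3,4,6,8,10,12}
'b' @ 6: {1,2,5,7,9,11}  [accepting]
'a' @ 7: {3,4,6,8,10,12}
'a' @ 8: {1,2,5,7,9,13}  [accepting]
final: {1,2,5,7,9,13}; accept 1 in set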